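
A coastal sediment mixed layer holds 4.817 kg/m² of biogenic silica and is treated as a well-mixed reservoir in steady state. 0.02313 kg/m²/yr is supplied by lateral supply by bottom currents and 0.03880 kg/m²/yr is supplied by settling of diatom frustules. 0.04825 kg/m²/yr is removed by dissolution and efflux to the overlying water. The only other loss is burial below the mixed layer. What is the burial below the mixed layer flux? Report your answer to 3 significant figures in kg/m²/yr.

At steady state ΣF_in = ΣF_out.
ΣF_in = 0.02313 + 0.03880 = 0.061930 kg/m²/yr.
Burial below the mixed layer flux = ΣF_in − (0.04825) = 0.061930 − 0.04825 = 0.01368 kg/m²/yr.

0.0137 kg/m²/yr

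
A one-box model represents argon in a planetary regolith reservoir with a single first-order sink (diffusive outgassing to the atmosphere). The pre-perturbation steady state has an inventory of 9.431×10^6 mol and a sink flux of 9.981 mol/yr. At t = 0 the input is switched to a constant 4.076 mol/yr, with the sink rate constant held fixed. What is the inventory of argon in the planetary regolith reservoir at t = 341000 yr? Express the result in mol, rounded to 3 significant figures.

7.74×10^6 mol

Residence time τ = M₀/F₀ = 944900 yr. The eventual steady state is M_∞ = M₀·(F₁/F₀) = 9.431×10^6 × 4.076/9.981 = 3.8514×10^6 mol.
The anomaly ΔM(t) = M(t) − M_∞ decays as ΔM₀·e^(−t/τ) with ΔM₀ = 9.431×10^6 − 3.8514×10^6 = 5.580×10^6 mol.
At t = 341000 yr, e^(−t/τ) = e^(−0.3609) = 0.6971, so ΔM = 3.889×10^6 mol and M = 3.8514×10^6 + 3.889×10^6 = 7.7407×10^6 mol.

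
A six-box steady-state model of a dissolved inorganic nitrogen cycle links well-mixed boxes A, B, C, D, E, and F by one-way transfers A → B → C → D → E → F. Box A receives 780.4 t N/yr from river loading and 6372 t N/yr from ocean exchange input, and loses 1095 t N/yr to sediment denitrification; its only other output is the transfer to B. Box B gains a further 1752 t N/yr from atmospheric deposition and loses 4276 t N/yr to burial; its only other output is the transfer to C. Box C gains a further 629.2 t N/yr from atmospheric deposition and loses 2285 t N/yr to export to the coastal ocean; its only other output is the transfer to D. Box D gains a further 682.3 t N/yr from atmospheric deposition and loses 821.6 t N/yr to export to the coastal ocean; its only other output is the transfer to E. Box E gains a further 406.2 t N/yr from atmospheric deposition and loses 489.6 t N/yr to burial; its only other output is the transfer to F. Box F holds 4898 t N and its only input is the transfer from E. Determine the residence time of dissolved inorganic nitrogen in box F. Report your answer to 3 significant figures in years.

2.96 yr

Box A: F(A→B) = (780.4 + 6372) − 1095 = 6057.4 t N/yr.
Box B: F(B→C) = (6057.4 + 1752) − 4276 = 3533.4 t N/yr.
Box C: F(C→D) = (3533.4 + 629.2) − 2285 = 1877.6 t N/yr.
Box D: F(D→E) = (1877.6 + 682.3) − 821.6 = 1738.3 t N/yr.
Box E: F(E→F) = (1738.3 + 406.2) − 489.6 = 1654.9 t N/yr.
Box F throughput = its input = 1654.9 t N/yr; τ = 4898 / 1654.9 = 2.960 yr.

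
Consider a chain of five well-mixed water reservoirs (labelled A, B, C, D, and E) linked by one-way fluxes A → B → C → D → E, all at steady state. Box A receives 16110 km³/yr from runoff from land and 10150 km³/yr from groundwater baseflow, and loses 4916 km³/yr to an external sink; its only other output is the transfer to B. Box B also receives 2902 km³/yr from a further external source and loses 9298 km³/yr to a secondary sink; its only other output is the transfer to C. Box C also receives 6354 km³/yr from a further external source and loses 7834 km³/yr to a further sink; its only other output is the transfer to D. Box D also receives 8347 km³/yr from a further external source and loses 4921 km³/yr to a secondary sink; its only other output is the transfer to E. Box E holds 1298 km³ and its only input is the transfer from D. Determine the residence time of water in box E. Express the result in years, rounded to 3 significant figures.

0.0768 yr

Box A: F(A→B) = (16110 + 10150) − 4916 = 21344 km³/yr.
Box B: F(B→C) = (21344 + 2902) − 9298 = 14948 km³/yr.
Box C: F(C→D) = (14948 + 6354) − 7834 = 13468 km³/yr.
Box D: F(D→E) = (13468 + 8347) − 4921 = 16894 km³/yr.
Box E throughput = its input = 16894 km³/yr; τ = 1298 / 16894 = 0.07683 yr.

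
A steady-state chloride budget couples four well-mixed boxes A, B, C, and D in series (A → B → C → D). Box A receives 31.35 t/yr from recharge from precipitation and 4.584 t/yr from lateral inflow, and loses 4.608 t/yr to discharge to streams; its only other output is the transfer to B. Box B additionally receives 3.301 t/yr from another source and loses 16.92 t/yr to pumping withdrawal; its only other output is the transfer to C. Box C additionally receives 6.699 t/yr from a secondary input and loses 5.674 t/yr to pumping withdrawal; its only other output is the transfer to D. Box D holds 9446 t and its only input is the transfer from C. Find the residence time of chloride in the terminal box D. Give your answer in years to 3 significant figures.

Box A: F(A→B) = (31.35 + 4.584) − 4.608 = 31.326 t/yr.
Box B: F(B→C) = (31.326 + 3.301) − 16.92 = 17.707 t/yr.
Box C: F(C→D) = (17.707 + 6.699) − 5.674 = 18.732 t/yr.
Box D throughput = its input = 18.732 t/yr; τ = 9446 / 18.732 = 504.3 yr.

504 yr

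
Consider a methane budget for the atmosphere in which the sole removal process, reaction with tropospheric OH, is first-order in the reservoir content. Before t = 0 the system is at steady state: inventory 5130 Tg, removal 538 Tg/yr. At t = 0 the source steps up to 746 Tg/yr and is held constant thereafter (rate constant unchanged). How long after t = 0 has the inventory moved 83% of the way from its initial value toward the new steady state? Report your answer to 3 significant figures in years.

16.9 yr

τ = M₀/F₀ = 5130/538 = 9.535 yr.
The remaining gap fraction is e^(−t/τ); 83% covered ⇒ e^(−t/τ) = 0.170.
t = −τ ln(0.170) = 9.535 × 1.772 = 16.90 yr.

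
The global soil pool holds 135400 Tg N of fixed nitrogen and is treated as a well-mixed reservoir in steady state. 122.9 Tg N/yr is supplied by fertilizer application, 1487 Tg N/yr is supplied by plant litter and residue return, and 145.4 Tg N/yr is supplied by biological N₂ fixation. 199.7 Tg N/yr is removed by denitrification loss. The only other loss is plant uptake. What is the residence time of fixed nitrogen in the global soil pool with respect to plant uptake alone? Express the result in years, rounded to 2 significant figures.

At steady state ΣF_in = ΣF_out.
ΣF_in = 122.9 + 1487 + 145.4 = 1755.3 Tg N/yr.
Plant uptake flux = ΣF_in − (199.7) = 1755.3 − 199.7 = 1556 Tg N/yr.
τ = M / F = 135400 / 1556 = 87.04 yr.

87 yr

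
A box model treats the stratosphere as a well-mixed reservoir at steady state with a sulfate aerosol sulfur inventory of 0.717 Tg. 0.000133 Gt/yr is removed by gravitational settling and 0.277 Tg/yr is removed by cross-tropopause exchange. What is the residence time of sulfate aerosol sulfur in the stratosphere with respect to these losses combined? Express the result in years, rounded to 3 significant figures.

Convert the gravitational settling flux: 0.000133 Gt/yr = 0.1330 Tg/yr.
Total removal = 0.1330 + 0.2770 = 0.41000 Tg/yr.
τ = M / ΣF_out = 0.717 / 0.41000 = 1.749 yr.

1.75 yr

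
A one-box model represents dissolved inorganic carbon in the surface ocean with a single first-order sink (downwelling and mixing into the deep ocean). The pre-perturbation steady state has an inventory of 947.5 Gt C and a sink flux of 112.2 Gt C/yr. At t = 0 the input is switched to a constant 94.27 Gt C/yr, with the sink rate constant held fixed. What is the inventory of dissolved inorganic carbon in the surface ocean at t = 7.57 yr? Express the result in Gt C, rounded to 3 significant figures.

Residence time τ = M₀/F₀ = 8.445 yr. The eventual steady state is M_∞ = M₀·(F₁/F₀) = 947.5 × 94.27/112.2 = 796.09 Gt C.
The anomaly ΔM(t) = M(t) − M_∞ decays as ΔM₀·e^(−t/τ) with ΔM₀ = 947.5 − 796.09 = 151.4 Gt C.
At t = 7.57 yr, e^(−t/τ) = e^(−0.8964) = 0.4080, so ΔM = 61.78 Gt C and M = 796.09 + 61.78 = 857.87 Gt C.

858 Gt C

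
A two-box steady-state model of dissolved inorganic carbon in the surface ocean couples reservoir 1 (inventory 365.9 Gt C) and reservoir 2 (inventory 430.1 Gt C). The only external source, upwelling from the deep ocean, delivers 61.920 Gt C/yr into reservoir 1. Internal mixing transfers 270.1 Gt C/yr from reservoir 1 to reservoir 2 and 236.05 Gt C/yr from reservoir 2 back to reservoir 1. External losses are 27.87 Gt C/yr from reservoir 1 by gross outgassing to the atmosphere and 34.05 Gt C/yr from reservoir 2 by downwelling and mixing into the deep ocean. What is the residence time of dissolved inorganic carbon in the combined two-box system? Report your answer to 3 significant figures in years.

12.9 yr

Treat the two boxes together as one reservoir: the mixing fluxes between them are internal recycling, so τ = ΣM / Σ(external losses).
M_total = 365.9 + 430.1 = 796.00 Gt C.
ΣF_external_out = 27.87 + 34.05 = 61.920 Gt C/yr.
τ = M_total / ΣF_ext = 796.00 / 61.920 = 12.86 yr.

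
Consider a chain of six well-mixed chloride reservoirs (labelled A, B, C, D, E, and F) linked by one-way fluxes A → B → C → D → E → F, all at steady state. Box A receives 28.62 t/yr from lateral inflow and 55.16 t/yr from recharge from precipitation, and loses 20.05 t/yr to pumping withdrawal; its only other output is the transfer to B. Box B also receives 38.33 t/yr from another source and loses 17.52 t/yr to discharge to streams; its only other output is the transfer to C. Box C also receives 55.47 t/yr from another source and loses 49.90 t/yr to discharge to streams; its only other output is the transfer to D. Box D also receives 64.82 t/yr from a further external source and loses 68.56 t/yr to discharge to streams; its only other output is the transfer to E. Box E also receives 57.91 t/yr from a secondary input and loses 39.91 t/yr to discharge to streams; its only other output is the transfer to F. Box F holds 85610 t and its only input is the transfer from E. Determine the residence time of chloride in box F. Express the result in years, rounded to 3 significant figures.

Box A: F(A→B) = (28.62 + 55.16) − 20.05 = 63.730 t/yr.
Box B: F(B→C) = (63.730 + 38.33) − 17.52 = 84.540 t/yr.
Box C: F(C→D) = (84.540 + 55.47) − 49.90 = 90.110 t/yr.
Box D: F(D→E) = (90.110 + 64.82) − 68.56 = 86.370 t/yr.
Box E: F(E→F) = (86.370 + 57.91) − 39.91 = 104.37 t/yr.
Box F throughput = its input = 104.37 t/yr; τ = 85610 / 104.37 = 820.3 yr.

820 yr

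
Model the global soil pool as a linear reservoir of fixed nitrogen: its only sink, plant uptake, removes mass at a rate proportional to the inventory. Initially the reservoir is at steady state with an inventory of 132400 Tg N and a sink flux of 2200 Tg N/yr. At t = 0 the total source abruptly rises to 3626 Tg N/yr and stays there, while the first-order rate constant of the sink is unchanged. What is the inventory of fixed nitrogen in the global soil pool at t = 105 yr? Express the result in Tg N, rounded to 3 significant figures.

203000 Tg N

τ = M₀/F₀ = 132400/2200 = 60.18 yr; rate constant k = 1/τ.
New steady state M_∞ = F₁/k = F₁·τ = 3626 × 60.18 = 218220 Tg N.
M(t) = M_∞ + (M₀ − M_∞)·e^(−t/τ); t/τ = 105/60.18 = 1.745, so e^(−t/τ) = 0.1747.
M(t) = 218220 − 85820 × 0.1747 = 203230 Tg N.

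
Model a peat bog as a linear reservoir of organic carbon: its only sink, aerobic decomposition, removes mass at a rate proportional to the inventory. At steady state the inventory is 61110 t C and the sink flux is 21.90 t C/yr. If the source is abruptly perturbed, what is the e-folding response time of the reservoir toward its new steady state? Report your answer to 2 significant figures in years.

2800 yr

For a linear reservoir the response time equals the residence time τ = M/F.
τ = 61110 / 21.90 = 2790 yr.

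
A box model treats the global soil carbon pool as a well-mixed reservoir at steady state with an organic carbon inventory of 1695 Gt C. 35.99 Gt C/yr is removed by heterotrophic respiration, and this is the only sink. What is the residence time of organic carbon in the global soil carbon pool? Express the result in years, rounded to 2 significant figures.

47 yr

τ = M / F = 1695 / 35.99 = 47.10 yr.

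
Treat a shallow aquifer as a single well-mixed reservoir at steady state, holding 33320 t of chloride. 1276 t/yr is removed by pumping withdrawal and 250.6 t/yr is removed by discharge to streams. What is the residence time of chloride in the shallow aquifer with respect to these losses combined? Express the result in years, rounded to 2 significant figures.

22 yr

Total removal = 1276 + 250.6 = 1526.6 t/yr.
τ = M / ΣF_out = 33320 / 1526.6 = 21.83 yr.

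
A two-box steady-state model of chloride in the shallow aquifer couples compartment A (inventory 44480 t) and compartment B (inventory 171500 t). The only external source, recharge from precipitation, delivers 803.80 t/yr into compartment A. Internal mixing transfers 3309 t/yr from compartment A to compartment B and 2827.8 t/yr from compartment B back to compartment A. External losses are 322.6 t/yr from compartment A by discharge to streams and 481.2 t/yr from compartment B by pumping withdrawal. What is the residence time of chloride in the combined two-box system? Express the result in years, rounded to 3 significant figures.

Treat the two boxes together as one reservoir: the mixing fluxes between them are internal recycling, so τ = ΣM / Σ(external losses).
M_total = 44480 + 171500 = 215980 t.
ΣF_external_out = 322.6 + 481.2 = 803.80 t/yr.
τ = M_total / ΣF_ext = 215980 / 803.80 = 268.7 yr.

269 yr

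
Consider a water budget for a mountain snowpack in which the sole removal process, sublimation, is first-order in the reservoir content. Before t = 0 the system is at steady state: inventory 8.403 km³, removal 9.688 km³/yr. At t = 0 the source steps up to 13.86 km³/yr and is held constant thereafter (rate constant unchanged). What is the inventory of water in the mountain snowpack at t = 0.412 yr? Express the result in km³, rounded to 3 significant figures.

9.77 km³

The sink rate constant is k = F₀/M₀ = 9.688/8.403 = 1.153 yr⁻¹.
Solving dM/dt = F₁ − kM with M(0) = M₀ gives M(t) = F₁/k + (M₀ − F₁/k)·e^(−kt).
F₁/k = 13.86/1.153 = 12.022 km³; kt = 1.153 × 0.412 = 0.4750, e^(−kt) = 0.6219.
M(0.412) = 12.022 + (8.403 − 12.022) × 0.6219 = 12.022 − 2.250 = 9.7713 km³.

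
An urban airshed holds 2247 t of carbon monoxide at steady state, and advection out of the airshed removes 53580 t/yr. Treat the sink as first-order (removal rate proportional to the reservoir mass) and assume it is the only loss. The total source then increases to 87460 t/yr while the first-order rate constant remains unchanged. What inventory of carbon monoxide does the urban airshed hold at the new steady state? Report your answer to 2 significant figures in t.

Rate constant k = F/M = 53580 / 2247 = 23.85 yr⁻¹.
At the new steady state, source = k·M_new ⇒ M_new = 87460 / 23.85 = 3668 t.
(Equivalently M_new = M × F_new/F_old = 2247 × 87460/53580.)

3700 t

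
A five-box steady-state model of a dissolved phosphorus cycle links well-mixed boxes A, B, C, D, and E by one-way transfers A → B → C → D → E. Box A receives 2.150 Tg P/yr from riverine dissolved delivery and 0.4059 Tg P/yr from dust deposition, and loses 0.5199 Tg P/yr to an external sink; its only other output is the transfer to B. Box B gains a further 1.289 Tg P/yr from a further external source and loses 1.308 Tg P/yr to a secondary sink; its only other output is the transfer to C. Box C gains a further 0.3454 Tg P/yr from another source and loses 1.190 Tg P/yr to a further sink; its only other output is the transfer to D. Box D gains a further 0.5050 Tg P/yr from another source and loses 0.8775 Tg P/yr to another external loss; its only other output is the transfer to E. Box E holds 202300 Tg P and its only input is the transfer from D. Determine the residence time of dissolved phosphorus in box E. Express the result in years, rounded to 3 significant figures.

Box A: F(A→B) = (2.150 + 0.4059) − 0.5199 = 2.0360 Tg P/yr.
Box B: F(B→C) = (2.0360 + 1.289) − 1.308 = 2.0170 Tg P/yr.
Box C: F(C→D) = (2.0170 + 0.3454) − 1.190 = 1.1724 Tg P/yr.
Box D: F(D→E) = (1.1724 + 0.5050) − 0.8775 = 0.79990 Tg P/yr.
Box E throughput = its input = 0.79990 Tg P/yr; τ = 202300 / 0.79990 = 252900 yr.

253000 yr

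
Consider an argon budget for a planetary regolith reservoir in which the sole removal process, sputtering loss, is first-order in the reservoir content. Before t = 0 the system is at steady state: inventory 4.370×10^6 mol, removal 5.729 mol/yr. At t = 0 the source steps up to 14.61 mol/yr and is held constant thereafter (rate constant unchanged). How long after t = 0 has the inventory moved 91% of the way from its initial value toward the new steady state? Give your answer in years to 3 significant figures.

τ = M₀/F₀ = 4.370×10^6/5.729 = 762800 yr.
The remaining gap fraction is e^(−t/τ); 91% covered ⇒ e^(−t/τ) = 0.0900.
t = −τ ln(0.0900) = 762800 × 2.408 = 1.837×10^6 yr.

1.84×10^6 yr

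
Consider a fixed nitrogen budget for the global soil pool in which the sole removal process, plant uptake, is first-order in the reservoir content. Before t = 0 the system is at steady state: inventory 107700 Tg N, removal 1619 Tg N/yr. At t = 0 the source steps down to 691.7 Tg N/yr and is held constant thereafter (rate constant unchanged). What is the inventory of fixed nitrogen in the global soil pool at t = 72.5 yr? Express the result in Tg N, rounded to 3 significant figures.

Residence time τ = M₀/F₀ = 66.52 yr. The eventual steady state is M_∞ = M₀·(F₁/F₀) = 107700 × 691.7/1619 = 46014 Tg N.
The anomaly ΔM(t) = M(t) − M_∞ decays as ΔM₀·e^(−t/τ) with ΔM₀ = 107700 − 46014 = 61690 Tg N.
At t = 72.5 yr, e^(−t/τ) = e^(−1.090) = 0.3363, so ΔM = 20740 Tg N and M = 46014 + 20740 = 66757 Tg N.

66800 Tg N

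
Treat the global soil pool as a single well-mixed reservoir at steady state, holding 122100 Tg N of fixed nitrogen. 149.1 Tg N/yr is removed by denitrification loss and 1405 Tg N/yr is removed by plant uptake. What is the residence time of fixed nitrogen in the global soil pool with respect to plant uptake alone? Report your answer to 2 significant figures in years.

87 yr

Residence time with respect to a single sink: τ = M / F_sink.
τ = 122100 / 1405 = 86.90 yr.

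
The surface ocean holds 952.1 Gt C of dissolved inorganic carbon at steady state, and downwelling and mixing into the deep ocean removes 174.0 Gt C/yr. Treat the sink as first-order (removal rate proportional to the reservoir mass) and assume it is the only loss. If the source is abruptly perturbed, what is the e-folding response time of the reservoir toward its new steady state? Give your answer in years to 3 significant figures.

For a linear reservoir the response time equals the residence time τ = M/F.
τ = 952.1 / 174.0 = 5.472 yr.

5.47 yr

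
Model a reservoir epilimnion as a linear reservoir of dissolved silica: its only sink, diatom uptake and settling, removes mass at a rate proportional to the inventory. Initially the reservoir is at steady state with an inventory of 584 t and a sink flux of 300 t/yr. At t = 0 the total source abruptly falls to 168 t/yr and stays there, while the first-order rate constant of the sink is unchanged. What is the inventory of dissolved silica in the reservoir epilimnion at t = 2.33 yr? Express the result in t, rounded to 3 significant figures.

Residence time τ = M₀/F₀ = 1.947 yr. The eventual steady state is M_∞ = M₀·(F₁/F₀) = 584 × 168/300 = 327.04 t.
The anomaly ΔM(t) = M(t) − M_∞ decays as ΔM₀·e^(−t/τ) with ΔM₀ = 584 − 327.04 = 257.0 t.
At t = 2.33 yr, e^(−t/τ) = e^(−1.197) = 0.3021, so ΔM = 77.63 t and M = 327.04 + 77.63 = 404.67 t.

405 t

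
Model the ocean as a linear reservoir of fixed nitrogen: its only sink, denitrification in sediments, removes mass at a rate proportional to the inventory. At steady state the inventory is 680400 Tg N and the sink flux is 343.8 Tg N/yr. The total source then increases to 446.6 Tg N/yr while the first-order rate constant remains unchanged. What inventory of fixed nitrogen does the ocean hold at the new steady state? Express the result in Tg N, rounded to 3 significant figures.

884000 Tg N

Rate constant k = F/M = 343.8 / 680400 = 0.0005053 yr⁻¹.
At the new steady state, source = k·M_new ⇒ M_new = 446.6 / 0.0005053 = 883800 Tg N.
(Equivalently M_new = M × F_new/F_old = 680400 × 446.6/343.8.)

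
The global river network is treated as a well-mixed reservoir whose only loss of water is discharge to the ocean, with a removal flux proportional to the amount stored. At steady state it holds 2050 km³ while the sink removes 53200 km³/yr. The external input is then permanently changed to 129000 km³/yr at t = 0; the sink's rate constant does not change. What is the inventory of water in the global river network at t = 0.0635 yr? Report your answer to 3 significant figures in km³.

4410 km³

τ = M₀/F₀ = 2050/53200 = 0.03853 yr; rate constant k = 1/τ.
New steady state M_∞ = F₁/k = F₁·τ = 129000 × 0.03853 = 4970.9 km³.
M(t) = M_∞ + (M₀ − M_∞)·e^(−t/τ); t/τ = 0.0635/0.03853 = 1.648, so e^(−t/τ) = 0.1925.
M(t) = 4970.9 − 2921 × 0.1925 = 4408.7 km³.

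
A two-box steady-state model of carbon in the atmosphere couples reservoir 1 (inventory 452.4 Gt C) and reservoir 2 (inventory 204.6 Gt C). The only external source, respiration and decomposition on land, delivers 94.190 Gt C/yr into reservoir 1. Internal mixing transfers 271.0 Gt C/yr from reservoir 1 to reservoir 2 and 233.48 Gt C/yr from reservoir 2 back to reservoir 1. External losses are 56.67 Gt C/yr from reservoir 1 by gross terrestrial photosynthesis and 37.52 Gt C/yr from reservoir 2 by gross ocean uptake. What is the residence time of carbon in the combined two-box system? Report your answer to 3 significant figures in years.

6.98 yr

For the system as a whole, the A↔B exchange is internal and contributes nothing to the throughput; only the external sinks remove mass.
M_total = 452.4 + 204.6 = 657.00 Gt C.
ΣF_external_out = 56.67 + 37.52 = 94.190 Gt C/yr.
τ = M_total / ΣF_ext = 657.00 / 94.190 = 6.975 yr.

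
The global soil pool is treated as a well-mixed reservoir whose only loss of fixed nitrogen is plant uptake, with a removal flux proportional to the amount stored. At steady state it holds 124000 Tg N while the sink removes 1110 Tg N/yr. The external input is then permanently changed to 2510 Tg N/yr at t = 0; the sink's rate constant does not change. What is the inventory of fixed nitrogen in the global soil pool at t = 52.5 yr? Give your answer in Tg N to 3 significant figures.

τ = M₀/F₀ = 124000/1110 = 111.7 yr; rate constant k = 1/τ.
New steady state M_∞ = F₁/k = F₁·τ = 2510 × 111.7 = 280400 Tg N.
M(t) = M_∞ + (M₀ − M_∞)·e^(−t/τ); t/τ = 52.5/111.7 = 0.4700, so e^(−t/τ) = 0.6250.
M(t) = 280400 − 156400 × 0.6250 = 182640 Tg N.

183000 Tg N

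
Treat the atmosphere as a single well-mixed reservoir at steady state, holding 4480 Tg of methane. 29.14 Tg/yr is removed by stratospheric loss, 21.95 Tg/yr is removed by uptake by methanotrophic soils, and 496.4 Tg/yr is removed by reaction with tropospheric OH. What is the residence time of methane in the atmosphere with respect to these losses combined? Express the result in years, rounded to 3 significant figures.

Total removal = 29.14 + 21.95 + 496.4 = 547.49 Tg/yr.
τ = M / ΣF_out = 4480 / 547.49 = 8.183 yr.

8.18 yr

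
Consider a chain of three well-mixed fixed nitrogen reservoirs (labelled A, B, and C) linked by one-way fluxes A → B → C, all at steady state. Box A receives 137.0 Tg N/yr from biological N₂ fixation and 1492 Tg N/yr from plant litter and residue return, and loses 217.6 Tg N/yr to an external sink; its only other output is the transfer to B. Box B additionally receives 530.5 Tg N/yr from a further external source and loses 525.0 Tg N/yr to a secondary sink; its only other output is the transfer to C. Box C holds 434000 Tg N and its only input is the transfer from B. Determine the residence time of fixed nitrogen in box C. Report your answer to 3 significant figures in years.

Box A: F(A→B) = (137.0 + 1492) − 217.6 = 1411.4 Tg N/yr.
Box B: F(B→C) = (1411.4 + 530.5) − 525.0 = 1416.9 Tg N/yr.
Box C throughput = its input = 1416.9 Tg N/yr; τ = 434000 / 1416.9 = 306.3 yr.

306 yr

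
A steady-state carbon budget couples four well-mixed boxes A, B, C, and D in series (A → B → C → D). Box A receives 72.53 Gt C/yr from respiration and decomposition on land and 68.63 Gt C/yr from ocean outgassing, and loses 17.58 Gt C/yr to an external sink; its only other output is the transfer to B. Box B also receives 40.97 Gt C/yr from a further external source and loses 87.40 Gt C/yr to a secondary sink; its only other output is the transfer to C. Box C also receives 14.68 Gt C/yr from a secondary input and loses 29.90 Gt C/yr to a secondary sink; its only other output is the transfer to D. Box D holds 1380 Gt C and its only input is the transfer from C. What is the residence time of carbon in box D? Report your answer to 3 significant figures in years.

22.3 yr

Box A: F(A→B) = (72.53 + 68.63) − 17.58 = 123.58 Gt C/yr.
Box B: F(B→C) = (123.58 + 40.97) − 87.40 = 77.150 Gt C/yr.
Box C: F(C→D) = (77.150 + 14.68) − 29.90 = 61.930 Gt C/yr.
Box D throughput = its input = 61.930 Gt C/yr; τ = 1380 / 61.930 = 22.28 yr.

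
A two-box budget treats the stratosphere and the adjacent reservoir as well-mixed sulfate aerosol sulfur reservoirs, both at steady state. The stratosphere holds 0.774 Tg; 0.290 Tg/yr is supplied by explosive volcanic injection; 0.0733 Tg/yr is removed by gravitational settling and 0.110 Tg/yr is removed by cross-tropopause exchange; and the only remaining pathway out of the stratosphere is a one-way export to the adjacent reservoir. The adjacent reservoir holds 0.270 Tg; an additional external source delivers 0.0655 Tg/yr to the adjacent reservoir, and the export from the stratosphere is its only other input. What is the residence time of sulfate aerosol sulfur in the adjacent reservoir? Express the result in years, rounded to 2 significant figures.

Balance the stratosphere: ΣF_in = 0.29000 Tg/yr.
Export to the adjacent reservoir = ΣF_in − (0.0733 + 0.110) = 0.10670 Tg/yr.
Total input to the adjacent reservoir = 0.10670 + 0.0655 = 0.17220 Tg/yr; at steady state this equals its total output.
τ = M / F = 0.270 / 0.17220 = 1.568 yr.

1.6 yr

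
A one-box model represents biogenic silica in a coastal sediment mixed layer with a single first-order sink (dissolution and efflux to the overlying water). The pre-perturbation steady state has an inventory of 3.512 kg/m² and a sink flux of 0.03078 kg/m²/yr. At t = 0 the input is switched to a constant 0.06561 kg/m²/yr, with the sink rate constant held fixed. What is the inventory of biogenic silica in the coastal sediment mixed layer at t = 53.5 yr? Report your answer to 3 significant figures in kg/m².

The sink rate constant is k = F₀/M₀ = 0.03078/3.512 = 0.008764 yr⁻¹.
Solving dM/dt = F₁ − kM with M(0) = M₀ gives M(t) = F₁/k + (M₀ − F₁/k)·e^(−kt).
F₁/k = 0.06561/0.008764 = 7.4861 kg/m²; kt = 0.008764 × 53.5 = 0.4689, e^(−kt) = 0.6257.
M(53.5) = 7.4861 + (3.512 − 7.4861) × 0.6257 = 7.4861 − 2.487 = 4.9995 kg/m².

5.00 kg/m²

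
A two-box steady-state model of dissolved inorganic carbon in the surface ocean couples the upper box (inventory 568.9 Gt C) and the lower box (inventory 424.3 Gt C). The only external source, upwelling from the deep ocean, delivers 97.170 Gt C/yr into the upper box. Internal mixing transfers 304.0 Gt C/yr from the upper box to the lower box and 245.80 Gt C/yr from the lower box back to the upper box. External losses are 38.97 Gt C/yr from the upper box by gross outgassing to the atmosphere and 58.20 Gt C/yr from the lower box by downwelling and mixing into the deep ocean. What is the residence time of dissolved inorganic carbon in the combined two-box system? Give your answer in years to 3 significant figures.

For the system as a whole, the A↔B exchange is internal and contributes nothing to the throughput; only the external sinks remove mass.
M_total = 568.9 + 424.3 = 993.20 Gt C.
ΣF_external_out = 38.97 + 58.20 = 97.170 Gt C/yr.
τ = M_total / ΣF_ext = 993.20 / 97.170 = 10.22 yr.

10.2 yr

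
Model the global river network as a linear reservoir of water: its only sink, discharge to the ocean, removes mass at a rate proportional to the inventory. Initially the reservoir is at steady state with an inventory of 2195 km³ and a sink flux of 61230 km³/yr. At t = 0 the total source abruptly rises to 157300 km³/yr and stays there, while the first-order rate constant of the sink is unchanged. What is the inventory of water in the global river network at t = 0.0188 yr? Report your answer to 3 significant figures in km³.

τ = M₀/F₀ = 2195/61230 = 0.03585 yr; rate constant k = 1/τ.
New steady state M_∞ = F₁/k = F₁·τ = 157300 × 0.03585 = 5639.0 km³.
M(t) = M_∞ + (M₀ − M_∞)·e^(−t/τ); t/τ = 0.0188/0.03585 = 0.5244, so e^(−t/τ) = 0.5919.
M(t) = 5639.0 − 3444 × 0.5919 = 3600.5 km³.

3600 km³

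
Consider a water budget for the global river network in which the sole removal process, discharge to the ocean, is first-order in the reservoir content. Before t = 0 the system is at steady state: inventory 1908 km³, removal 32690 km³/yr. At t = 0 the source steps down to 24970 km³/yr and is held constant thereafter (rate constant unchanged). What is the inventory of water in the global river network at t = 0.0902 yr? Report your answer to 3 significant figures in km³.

1550 km³

Residence time τ = M₀/F₀ = 0.05837 yr. The eventual steady state is M_∞ = M₀·(F₁/F₀) = 1908 × 24970/32690 = 1457.4 km³.
The anomaly ΔM(t) = M(t) − M_∞ decays as ΔM₀·e^(−t/τ) with ΔM₀ = 1908 − 1457.4 = 450.6 km³.
At t = 0.0902 yr, e^(−t/τ) = e^(−1.545) = 0.2132, so ΔM = 96.08 km³ and M = 1457.4 + 96.08 = 1553.5 km³.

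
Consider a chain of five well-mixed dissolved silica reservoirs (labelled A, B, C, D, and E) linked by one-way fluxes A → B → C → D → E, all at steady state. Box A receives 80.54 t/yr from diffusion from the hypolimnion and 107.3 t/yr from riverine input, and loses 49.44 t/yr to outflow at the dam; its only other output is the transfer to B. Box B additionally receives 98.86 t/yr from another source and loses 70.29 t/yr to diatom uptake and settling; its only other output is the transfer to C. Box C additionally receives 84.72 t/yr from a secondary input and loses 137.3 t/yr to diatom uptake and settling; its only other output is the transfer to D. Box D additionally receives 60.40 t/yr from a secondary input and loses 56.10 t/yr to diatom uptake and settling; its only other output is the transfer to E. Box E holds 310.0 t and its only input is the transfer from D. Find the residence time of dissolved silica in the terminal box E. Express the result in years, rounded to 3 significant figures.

2.61 yr

Box A: F(A→B) = (80.54 + 107.3) − 49.44 = 138.40 t/yr.
Box B: F(B→C) = (138.40 + 98.86) − 70.29 = 166.97 t/yr.
Box C: F(C→D) = (166.97 + 84.72) − 137.3 = 114.39 t/yr.
Box D: F(D→E) = (114.39 + 60.40) − 56.10 = 118.69 t/yr.
Box E throughput = its input = 118.69 t/yr; τ = 310.0 / 118.69 = 2.612 yr.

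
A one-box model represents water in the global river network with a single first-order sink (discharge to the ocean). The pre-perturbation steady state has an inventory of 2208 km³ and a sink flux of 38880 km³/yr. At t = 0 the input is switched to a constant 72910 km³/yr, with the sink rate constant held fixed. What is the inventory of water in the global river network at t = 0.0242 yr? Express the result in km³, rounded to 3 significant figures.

2880 km³

Residence time τ = M₀/F₀ = 0.05679 yr. The eventual steady state is M_∞ = M₀·(F₁/F₀) = 2208 × 72910/38880 = 4140.6 km³.
The anomaly ΔM(t) = M(t) − M_∞ decays as ΔM₀·e^(−t/τ) with ΔM₀ = 2208 − 4140.6 = −1933 km³.
At t = 0.0242 yr, e^(−t/τ) = e^(−0.4261) = 0.6530, so ΔM = −1262 km³ and M = 4140.6 − 1262 = 2878.5 km³.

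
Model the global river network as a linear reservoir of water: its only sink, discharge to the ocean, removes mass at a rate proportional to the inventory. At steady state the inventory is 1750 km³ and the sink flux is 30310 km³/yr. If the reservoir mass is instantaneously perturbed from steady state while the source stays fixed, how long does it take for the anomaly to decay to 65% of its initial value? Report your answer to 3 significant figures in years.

0.0249 yr

For a linear reservoir the anomaly decays as exp(−t/τ) with τ = M/F = 1750/30310 = 0.05774 yr.
exp(−t/τ) = 0.65 ⇒ t = −τ ln(0.65) = 0.05774 × 0.4308 = 0.02487 yr.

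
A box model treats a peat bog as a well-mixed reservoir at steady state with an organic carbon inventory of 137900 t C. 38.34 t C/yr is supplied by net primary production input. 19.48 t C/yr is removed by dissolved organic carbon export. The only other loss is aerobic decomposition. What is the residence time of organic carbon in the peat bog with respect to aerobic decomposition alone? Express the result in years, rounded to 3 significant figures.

At steady state ΣF_in = ΣF_out.
ΣF_in = 38.340 t C/yr.
Aerobic decomposition flux = ΣF_in − (19.48) = 38.340 − 19.48 = 18.86 t C/yr.
τ = M / F = 137900 / 18.86 = 7312 yr.

7310 yr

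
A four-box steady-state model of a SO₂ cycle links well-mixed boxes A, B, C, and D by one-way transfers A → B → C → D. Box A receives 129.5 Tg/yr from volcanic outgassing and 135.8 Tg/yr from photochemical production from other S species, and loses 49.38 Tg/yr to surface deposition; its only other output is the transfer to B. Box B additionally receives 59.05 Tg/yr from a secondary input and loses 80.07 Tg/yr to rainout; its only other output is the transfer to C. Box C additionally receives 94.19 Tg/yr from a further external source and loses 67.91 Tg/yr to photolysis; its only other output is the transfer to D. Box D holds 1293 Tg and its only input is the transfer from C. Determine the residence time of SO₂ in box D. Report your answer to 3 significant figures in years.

5.85 yr

Box A: F(A→B) = (129.5 + 135.8) − 49.38 = 215.92 Tg/yr.
Box B: F(B→C) = (215.92 + 59.05) − 80.07 = 194.90 Tg/yr.
Box C: F(C→D) = (194.90 + 94.19) − 67.91 = 221.18 Tg/yr.
Box D throughput = its input = 221.18 Tg/yr; τ = 1293 / 221.18 = 5.846 yr.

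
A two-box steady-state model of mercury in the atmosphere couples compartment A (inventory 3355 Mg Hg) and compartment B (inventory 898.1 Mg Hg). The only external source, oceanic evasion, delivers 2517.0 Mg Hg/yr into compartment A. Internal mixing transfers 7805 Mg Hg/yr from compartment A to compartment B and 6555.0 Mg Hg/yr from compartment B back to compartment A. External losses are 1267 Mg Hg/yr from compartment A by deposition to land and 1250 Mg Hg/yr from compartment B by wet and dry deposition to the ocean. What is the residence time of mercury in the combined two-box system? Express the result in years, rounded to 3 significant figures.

1.69 yr

Treat the two boxes together as one reservoir: the mixing fluxes between them are internal recycling, so τ = ΣM / Σ(external losses).
M_total = 3355 + 898.1 = 4253.1 Mg Hg.
ΣF_external_out = 1267 + 1250 = 2517.0 Mg Hg/yr.
τ = M_total / ΣF_ext = 4253.1 / 2517.0 = 1.690 yr.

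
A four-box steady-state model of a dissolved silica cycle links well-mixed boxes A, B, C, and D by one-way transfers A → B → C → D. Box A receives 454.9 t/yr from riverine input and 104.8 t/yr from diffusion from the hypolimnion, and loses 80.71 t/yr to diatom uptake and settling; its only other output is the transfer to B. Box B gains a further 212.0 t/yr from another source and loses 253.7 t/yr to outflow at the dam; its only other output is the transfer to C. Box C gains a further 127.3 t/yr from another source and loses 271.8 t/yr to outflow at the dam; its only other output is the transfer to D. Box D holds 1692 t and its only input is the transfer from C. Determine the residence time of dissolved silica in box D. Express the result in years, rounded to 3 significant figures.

5.78 yr

Box A: F(A→B) = (454.9 + 104.8) − 80.71 = 478.99 t/yr.
Box B: F(B→C) = (478.99 + 212.0) − 253.7 = 437.29 t/yr.
Box C: F(C→D) = (437.29 + 127.3) − 271.8 = 292.79 t/yr.
Box D throughput = its input = 292.79 t/yr; τ = 1692 / 292.79 = 5.779 yr.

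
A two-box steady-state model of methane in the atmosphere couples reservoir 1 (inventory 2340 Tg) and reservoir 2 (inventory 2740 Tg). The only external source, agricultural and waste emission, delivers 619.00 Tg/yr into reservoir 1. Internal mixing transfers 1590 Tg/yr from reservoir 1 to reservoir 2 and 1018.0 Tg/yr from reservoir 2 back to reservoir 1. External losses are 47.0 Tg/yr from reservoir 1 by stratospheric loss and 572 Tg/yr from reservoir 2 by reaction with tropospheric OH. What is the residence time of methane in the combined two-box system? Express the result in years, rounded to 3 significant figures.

For the system as a whole, the A↔B exchange is internal and contributes nothing to the throughput; only the external sinks remove mass.
M_total = 2340 + 2740 = 5080.0 Tg.
ΣF_external_out = 47.0 + 572 = 619.00 Tg/yr.
τ = M_total / ΣF_ext = 5080.0 / 619.00 = 8.207 yr.

8.21 yr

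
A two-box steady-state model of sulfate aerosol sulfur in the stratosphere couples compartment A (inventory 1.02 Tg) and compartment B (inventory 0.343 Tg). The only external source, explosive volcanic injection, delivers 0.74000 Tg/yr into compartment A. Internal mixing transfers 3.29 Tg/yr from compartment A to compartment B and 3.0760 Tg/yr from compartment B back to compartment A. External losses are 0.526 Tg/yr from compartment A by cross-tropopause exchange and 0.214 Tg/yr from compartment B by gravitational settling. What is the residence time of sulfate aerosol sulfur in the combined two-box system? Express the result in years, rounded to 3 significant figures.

1.84 yr

Residence time in the combined system uses the total inventory and the total *external* removal — internal exchanges between the two boxes cancel.
M_total = 1.02 + 0.343 = 1.3630 Tg.
ΣF_external_out = 0.526 + 0.214 = 0.74000 Tg/yr.
τ = M_total / ΣF_ext = 1.3630 / 0.74000 = 1.842 yr.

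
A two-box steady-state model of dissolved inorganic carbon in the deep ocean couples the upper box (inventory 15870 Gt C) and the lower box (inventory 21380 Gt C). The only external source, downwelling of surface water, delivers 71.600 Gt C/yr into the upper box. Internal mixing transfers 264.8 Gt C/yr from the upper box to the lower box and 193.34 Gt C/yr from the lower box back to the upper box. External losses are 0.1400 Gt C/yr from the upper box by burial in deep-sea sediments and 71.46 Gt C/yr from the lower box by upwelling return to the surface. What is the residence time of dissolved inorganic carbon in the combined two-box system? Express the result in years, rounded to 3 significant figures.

520 yr

For the system as a whole, the A↔B exchange is internal and contributes nothing to the throughput; only the external sinks remove mass.
M_total = 15870 + 21380 = 37250 Gt C.
ΣF_external_out = 0.1400 + 71.46 = 71.600 Gt C/yr.
τ = M_total / ΣF_ext = 37250 / 71.600 = 520.3 yr.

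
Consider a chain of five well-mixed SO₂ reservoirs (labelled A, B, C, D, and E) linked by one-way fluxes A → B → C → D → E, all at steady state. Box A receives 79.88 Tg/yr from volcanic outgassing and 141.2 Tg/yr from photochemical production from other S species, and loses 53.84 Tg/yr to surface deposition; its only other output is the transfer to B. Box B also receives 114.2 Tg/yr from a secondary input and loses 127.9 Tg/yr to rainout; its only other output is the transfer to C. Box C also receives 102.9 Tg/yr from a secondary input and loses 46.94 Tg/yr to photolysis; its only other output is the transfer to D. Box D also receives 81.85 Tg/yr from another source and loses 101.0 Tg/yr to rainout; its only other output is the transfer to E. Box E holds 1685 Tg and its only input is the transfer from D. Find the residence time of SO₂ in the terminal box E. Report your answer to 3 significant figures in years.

Box A: F(A→B) = (79.88 + 141.2) − 53.84 = 167.24 Tg/yr.
Box B: F(B→C) = (167.24 + 114.2) − 127.9 = 153.54 Tg/yr.
Box C: F(C→D) = (153.54 + 102.9) − 46.94 = 209.50 Tg/yr.
Box D: F(D→E) = (209.50 + 81.85) − 101.0 = 190.35 Tg/yr.
Box E throughput = its input = 190.35 Tg/yr; τ = 1685 / 190.35 = 8.852 yr.

8.85 yr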